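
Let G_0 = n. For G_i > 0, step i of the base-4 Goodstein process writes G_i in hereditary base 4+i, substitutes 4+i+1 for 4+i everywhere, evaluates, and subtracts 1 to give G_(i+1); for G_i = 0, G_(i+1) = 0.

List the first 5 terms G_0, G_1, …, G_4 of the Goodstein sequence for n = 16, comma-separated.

16, 24, 27, 30, 33

[0] 16 ≡ 4^2 (base 4). Lift 5: 25. −1: 24.
[1] 24 ≡ 4·5 + 4 (base 5). Lift 6: 28. −1: 27.
[2] 27 ≡ 4·6 + 3 (base 6). Lift 7: 31. −1: 30.
[3] 30 ≡ 4·7 + 2 (base 7). Lift 8: 34. −1: 33.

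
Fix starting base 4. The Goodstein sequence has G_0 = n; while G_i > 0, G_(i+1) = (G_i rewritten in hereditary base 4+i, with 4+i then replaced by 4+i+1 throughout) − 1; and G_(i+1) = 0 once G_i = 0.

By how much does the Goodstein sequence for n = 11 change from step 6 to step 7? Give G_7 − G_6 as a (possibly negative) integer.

0

G_0=11  [base 4] 2·4 + 3  →[4↦5]→  2·5 + 3 = 13  −1 ⇒ G_1=12
G_1=12  [base 5] 2·5 + 2  →[5↦6]→  2·6 + 2 = 14  −1 ⇒ G_2=13
G_2=13  [base 6] 2·6 + 1  →[6↦7]→  2·7 + 1 = 15  −1 ⇒ G_3=14
G_3=14  [base 7] 2·7  →[7↦8]→  2·8 = 16  −1 ⇒ G_4=15
G_4=15  [base 8] 8 + 7  →[8↦9]→  9 + 7 = 16  −1 ⇒ G_5=15
G_5=15  [base 9] 9 + 6  →[9↦10]→  10 + 6 = 16  −1 ⇒ G_6=15
G_6=15  [base 10] 10 + 5  →[10↦11]→  11 + 5 = 16  −1 ⇒ G_7=15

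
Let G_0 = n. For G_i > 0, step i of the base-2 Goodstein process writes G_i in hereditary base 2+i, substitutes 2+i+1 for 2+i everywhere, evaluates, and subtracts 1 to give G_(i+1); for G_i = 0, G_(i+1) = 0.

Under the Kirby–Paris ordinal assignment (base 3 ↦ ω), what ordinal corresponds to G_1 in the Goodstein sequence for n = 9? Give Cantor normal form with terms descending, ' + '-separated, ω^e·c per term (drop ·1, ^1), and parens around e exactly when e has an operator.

ω^(ω + 1)

(0) 9|_2 = 2^(2 + 1) + 1 ↦ 3^(3 + 1) + 1|_3 = 82 ⇒ 81
(1) 81|_3 = 3^(3 + 1) ↦ 4^(4 + 1)|_4 = 1024 ⇒ 1023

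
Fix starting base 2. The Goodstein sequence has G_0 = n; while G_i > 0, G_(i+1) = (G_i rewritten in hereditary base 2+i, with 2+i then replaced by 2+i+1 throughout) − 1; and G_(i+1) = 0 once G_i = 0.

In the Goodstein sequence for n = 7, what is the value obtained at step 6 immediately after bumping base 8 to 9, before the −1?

37665880

[0] 7 ≡ 2^2 + 2 + 1 (base 2). Lift 3: 31. −1: 30.
[1] 30 ≡ 3^3 + 3 (base 3). Lift 4: 260. −1: 259.
[2] 259 ≡ 4^4 + 3 (base 4). Lift 5: 3128. −1: 3127.
[3] 3127 ≡ 5^5 + 2 (base 5). Lift 6: 46658. −1: 46657.
[4] 46657 ≡ 6^6 + 1 (base 6). Lift 7: 823544. −1: 823543.
[5] 823543 ≡ 7^7 (base 7). Lift 8: 16777216. −1: 16777215.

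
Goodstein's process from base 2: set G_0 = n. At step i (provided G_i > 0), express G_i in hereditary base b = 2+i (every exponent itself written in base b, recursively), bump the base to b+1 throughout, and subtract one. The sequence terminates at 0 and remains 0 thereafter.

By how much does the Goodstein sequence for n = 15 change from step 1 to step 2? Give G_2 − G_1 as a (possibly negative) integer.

1172

base 2: 15 = 2^(2 + 1) + 2^2 + 2 + 1; at 3: 3^(3 + 1) + 3^3 + 3 + 1 = 112; next = 111
base 3: 111 = 3^(3 + 1) + 3^3 + 3; at 4: 4^(4 + 1) + 4^4 + 4 = 1284; next = 1283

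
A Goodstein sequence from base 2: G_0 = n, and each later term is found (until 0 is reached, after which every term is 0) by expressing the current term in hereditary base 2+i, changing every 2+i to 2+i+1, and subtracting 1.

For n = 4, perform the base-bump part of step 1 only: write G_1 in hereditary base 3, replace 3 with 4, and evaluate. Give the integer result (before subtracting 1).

42

4 —HB2→ 2^2 —bump→ 3^3 = 27 —(−1)→ 26
26 —HB3→ 2·3^2 + 2·3 + 2 —bump→ 2·4^2 + 2·4 + 2 = 42 —(−1)→ 41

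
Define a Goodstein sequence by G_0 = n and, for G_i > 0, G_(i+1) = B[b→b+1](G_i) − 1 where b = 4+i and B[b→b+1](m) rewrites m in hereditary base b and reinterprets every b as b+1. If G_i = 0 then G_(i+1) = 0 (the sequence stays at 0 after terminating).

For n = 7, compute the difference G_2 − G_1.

0

G_0 = 7. HB_4(7) = 4 + 3. Bump = 8. G_1 = 7.
G_1 = 7. HB_5(7) = 5 + 2. Bump = 8. G_2 = 7.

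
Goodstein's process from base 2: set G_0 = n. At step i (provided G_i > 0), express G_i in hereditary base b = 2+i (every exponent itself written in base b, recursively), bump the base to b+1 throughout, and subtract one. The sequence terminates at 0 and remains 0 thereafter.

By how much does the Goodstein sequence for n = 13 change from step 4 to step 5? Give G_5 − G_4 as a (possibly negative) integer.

5485287

i=0: 13 = 2^(2 + 1) + 2^2 + 1 (b=2); 2→3: 3^(3 + 1) + 3^3 + 1 = 109; 109−1 = 108
i=1: 108 = 3^(3 + 1) + 3^3 (b=3); 3→4: 4^(4 + 1) + 4^4 = 1280; 1280−1 = 1279
i=2: 1279 = 4^(4 + 1) + 3·4^3 + 3·4^2 + 3·4 + 3 (b=4); 4→5: 5^(5 + 1) + 3·5^3 + 3·5^2 + 3·5 + 3 = 16093; 16093−1 = 16092
i=3: 16092 = 5^(5 + 1) + 3·5^3 + 3·5^2 + 3·5 + 2 (b=5); 5→6: 6^(6 + 1) + 3·6^3 + 3·6^2 + 3·6 + 2 = 280712; 280712−1 = 280711
i=4: 280711 = 6^(6 + 1) + 3·6^3 + 3·6^2 + 3·6 + 1 (b=6); 6→7: 7^(7 + 1) + 3·7^3 + 3·7^2 + 3·7 + 1 = 5765999; 5765999−1 = 5765998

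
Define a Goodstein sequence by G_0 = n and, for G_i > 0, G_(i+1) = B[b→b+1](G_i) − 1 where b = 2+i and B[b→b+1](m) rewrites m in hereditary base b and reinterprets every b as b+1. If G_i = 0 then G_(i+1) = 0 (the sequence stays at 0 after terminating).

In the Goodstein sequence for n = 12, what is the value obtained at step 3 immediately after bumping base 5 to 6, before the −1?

[0] 12 ≡ 2^(2 + 1) + 2^2 (base 2). Lift 3: 108. −1: 107.
[1] 107 ≡ 3^(3 + 1) + 2·3^2 + 2·3 + 2 (base 3). Lift 4: 1066. −1: 1065.
[2] 1065 ≡ 4^(4 + 1) + 2·4^2 + 2·4 + 1 (base 4). Lift 5: 15686. −1: 15685.

280020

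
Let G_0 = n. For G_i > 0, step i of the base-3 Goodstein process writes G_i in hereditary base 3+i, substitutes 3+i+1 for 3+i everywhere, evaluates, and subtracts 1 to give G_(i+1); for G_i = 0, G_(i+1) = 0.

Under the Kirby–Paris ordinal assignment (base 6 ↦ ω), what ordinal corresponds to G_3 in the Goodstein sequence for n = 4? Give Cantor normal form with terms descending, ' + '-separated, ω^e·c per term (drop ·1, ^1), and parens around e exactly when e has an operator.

3

4 —HB3→ 3 + 1 —bump→ 4 + 1 = 5 —(−1)→ 4
4 —HB4→ 4 —bump→ 5 = 5 —(−1)→ 4
4 —HB5→ 4 —bump→ 4 = 4 —(−1)→ 3
3 —HB6→ 3 —bump→ 3 = 3 —(−1)→ 2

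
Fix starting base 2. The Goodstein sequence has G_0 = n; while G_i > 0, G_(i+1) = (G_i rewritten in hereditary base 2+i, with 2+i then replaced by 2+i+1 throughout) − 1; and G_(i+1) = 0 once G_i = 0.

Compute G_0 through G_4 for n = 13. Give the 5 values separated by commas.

(0) 13|_2 = 2^(2 + 1) + 2^2 + 1 ↦ 3^(3 + 1) + 3^3 + 1|_3 = 109 ⇒ 108
(1) 108|_3 = 3^(3 + 1) + 3^3 ↦ 4^(4 + 1) + 4^4|_4 = 1280 ⇒ 1279
(2) 1279|_4 = 4^(4 + 1) + 3·4^3 + 3·4^2 + 3·4 + 3 ↦ 5^(5 + 1) + 3·5^3 + 3·5^2 + 3·5 + 3|_5 = 16093 ⇒ 16092
(3) 16092|_5 = 5^(5 + 1) + 3·5^3 + 3·5^2 + 3·5 + 2 ↦ 6^(6 + 1) + 3·6^3 + 3·6^2 + 3·6 + 2|_6 = 280712 ⇒ 280711

13, 108, 1279, 16092, 280711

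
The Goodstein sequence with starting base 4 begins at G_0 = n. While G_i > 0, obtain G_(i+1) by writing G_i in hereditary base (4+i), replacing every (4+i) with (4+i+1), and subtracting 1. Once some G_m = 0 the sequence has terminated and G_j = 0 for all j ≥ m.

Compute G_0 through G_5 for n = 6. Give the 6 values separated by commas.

(0) 6|_4 = 4 + 2 ↦ 5 + 2|_5 = 7 ⇒ 6
(1) 6|_5 = 5 + 1 ↦ 6 + 1|_6 = 7 ⇒ 6
(2) 6|_6 = 6 ↦ 7|_7 = 7 ⇒ 6
(3) 6|_7 = 6 ↦ 6|_8 = 6 ⇒ 5
(4) 5|_8 = 5 ↦ 5|_9 = 5 ⇒ 4

6, 6, 6, 6, 5, 4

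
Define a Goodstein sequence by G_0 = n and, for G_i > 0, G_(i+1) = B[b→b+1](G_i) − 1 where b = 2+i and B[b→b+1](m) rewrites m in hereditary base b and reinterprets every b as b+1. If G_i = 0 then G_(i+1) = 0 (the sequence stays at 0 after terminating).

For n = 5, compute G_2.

[0] 5 ≡ 2^2 + 1 (base 2). Lift 3: 28. −1: 27.
[1] 27 ≡ 3^3 (base 3). Lift 4: 256. −1: 255.

255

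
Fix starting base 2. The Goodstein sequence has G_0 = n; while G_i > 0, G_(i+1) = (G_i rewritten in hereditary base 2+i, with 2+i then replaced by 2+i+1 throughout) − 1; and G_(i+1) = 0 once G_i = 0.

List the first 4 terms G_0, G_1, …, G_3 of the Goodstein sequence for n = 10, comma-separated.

10, 83, 1025, 15625

step 0: 10 = 2^(2 + 1) + 2; sub 3 for 2: 3^(3 + 1) + 3; = 84; G_1 = 84−1 = 83
step 1: 83 = 3^(3 + 1) + 2; sub 4 for 3: 4^(4 + 1) + 2; = 1026; G_2 = 1026−1 = 1025
step 2: 1025 = 4^(4 + 1) + 1; sub 5 for 4: 5^(5 + 1) + 1; = 15626; G_3 = 15626−1 = 15625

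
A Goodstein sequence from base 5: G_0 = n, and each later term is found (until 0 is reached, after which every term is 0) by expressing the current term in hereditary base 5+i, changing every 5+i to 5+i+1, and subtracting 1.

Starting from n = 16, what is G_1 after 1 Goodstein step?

18

i=0: 16 = 3·5 + 1 (b=5); 5→6: 3·6 + 1 = 19; 19−1 = 18
i=1: 18 = 3·6 (b=6); 6→7: 3·7 = 21; 21−1 = 20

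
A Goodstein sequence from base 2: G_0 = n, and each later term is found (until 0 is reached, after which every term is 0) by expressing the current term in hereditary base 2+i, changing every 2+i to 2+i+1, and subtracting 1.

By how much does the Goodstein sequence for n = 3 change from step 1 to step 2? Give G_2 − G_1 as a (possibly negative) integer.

0

G_0 = 3. HB_2(3) = 2 + 1. Bump = 4. G_1 = 3.
G_1 = 3. HB_3(3) = 3. Bump = 4. G_2 = 3.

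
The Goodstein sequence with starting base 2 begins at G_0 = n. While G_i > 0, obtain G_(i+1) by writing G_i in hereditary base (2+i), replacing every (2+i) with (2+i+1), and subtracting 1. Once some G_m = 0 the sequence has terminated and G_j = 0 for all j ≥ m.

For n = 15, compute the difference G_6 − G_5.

15 —HB2→ 2^(2 + 1) + 2^2 + 2 + 1 —bump→ 3^(3 + 1) + 3^3 + 3 + 1 = 112 —(−1)→ 111
111 —HB3→ 3^(3 + 1) + 3^3 + 3 —bump→ 4^(4 + 1) + 4^4 + 4 = 1284 —(−1)→ 1283
1283 —HB4→ 4^(4 + 1) + 4^4 + 3 —bump→ 5^(5 + 1) + 5^5 + 3 = 18753 —(−1)→ 18752
18752 —HB5→ 5^(5 + 1) + 5^5 + 2 —bump→ 6^(6 + 1) + 6^6 + 2 = 326594 —(−1)→ 326593
326593 —HB6→ 6^(6 + 1) + 6^6 + 1 —bump→ 7^(7 + 1) + 7^7 + 1 = 6588345 —(−1)→ 6588344
6588344 —HB7→ 7^(7 + 1) + 7^7 —bump→ 8^(8 + 1) + 8^8 = 150994944 —(−1)→ 150994943

144406599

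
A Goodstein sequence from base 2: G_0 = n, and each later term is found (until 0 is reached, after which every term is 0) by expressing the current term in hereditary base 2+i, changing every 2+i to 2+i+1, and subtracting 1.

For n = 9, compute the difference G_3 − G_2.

8819

base 2: 9 = 2^(2 + 1) + 1; at 3: 3^(3 + 1) + 1 = 82; next = 81
base 3: 81 = 3^(3 + 1); at 4: 4^(4 + 1) = 1024; next = 1023
base 4: 1023 = 3·4^4 + 3·4^3 + 3·4^2 + 3·4 + 3; at 5: 3·5^5 + 3·5^3 + 3·5^2 + 3·5 + 3 = 9843; next = 9842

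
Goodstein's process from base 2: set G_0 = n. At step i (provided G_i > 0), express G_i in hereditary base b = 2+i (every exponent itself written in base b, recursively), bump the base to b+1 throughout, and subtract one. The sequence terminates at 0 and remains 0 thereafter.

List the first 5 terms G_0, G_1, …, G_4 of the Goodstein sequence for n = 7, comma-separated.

base 2: 7 = 2^2 + 2 + 1; at 3: 3^3 + 3 + 1 = 31; next = 30
base 3: 30 = 3^3 + 3; at 4: 4^4 + 4 = 260; next = 259
base 4: 259 = 4^4 + 3; at 5: 5^5 + 3 = 3128; next = 3127
base 5: 3127 = 5^5 + 2; at 6: 6^6 + 2 = 46658; next = 46657

7, 30, 259, 3127, 46657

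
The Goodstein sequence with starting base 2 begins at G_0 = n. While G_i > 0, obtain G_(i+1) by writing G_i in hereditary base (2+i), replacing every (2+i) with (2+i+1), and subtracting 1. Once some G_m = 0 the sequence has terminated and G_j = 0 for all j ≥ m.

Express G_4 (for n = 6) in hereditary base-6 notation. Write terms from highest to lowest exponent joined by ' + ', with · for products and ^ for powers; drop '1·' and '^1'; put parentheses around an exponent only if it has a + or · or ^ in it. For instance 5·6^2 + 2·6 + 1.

[0] 6 ≡ 2^2 + 2 (base 2). Lift 3: 30. −1: 29.
[1] 29 ≡ 3^3 + 2 (base 3). Lift 4: 258. −1: 257.
[2] 257 ≡ 4^4 + 1 (base 4). Lift 5: 3126. −1: 3125.
[3] 3125 ≡ 5^5 (base 5). Lift 6: 46656. −1: 46655.
[4] 46655 ≡ 5·6^5 + 5·6^4 + 5·6^3 + 5·6^2 + 5·6 + 5 (base 6). Lift 7: 98040. −1: 98039.

5·6^5 + 5·6^4 + 5·6^3 + 5·6^2 + 5·6 + 5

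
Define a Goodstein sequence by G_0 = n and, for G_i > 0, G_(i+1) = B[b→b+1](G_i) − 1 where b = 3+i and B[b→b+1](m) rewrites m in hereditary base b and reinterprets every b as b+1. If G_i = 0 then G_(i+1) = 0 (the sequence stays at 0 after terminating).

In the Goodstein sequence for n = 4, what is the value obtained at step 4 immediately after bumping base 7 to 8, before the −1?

G_0 = 4. HB_3(4) = 3 + 1. Bump = 5. G_1 = 4.
G_1 = 4. HB_4(4) = 4. Bump = 5. G_2 = 4.
G_2 = 4. HB_5(4) = 4. Bump = 4. G_3 = 3.
G_3 = 3. HB_6(3) = 3. Bump = 3. G_4 = 2.
G_4 = 2. HB_7(2) = 2. Bump = 2. G_5 = 1.

2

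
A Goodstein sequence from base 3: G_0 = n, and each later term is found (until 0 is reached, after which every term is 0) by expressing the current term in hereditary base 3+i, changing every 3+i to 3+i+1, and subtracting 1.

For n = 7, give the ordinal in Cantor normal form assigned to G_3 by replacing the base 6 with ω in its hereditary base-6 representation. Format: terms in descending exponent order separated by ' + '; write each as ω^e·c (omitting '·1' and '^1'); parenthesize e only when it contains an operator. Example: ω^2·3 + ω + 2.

ω + 3

base 3: 7 = 2·3 + 1; at 4: 2·4 + 1 = 9; next = 8
base 4: 8 = 2·4; at 5: 2·5 = 10; next = 9
base 5: 9 = 5 + 4; at 6: 6 + 4 = 10; next = 9
base 6: 9 = 6 + 3; at 7: 7 + 3 = 10; next = 9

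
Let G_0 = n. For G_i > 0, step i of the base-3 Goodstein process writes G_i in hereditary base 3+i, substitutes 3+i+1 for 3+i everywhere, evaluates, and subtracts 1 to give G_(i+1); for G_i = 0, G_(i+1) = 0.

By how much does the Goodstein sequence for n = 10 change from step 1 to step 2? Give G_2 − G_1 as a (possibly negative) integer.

step 0: 10 = 3^2 + 1; sub 4 for 3: 4^2 + 1; = 17; G_1 = 17−1 = 16
step 1: 16 = 4^2; sub 5 for 4: 5^2; = 25; G_2 = 25−1 = 24

8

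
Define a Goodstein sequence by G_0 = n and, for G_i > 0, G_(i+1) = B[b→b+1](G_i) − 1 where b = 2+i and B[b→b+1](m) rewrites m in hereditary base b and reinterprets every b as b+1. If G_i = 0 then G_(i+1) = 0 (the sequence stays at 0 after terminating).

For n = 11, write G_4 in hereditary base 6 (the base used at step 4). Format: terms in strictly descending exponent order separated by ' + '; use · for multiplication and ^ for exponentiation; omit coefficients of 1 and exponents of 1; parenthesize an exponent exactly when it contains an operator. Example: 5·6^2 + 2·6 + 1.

G_0=11  [base 2] 2^(2 + 1) + 2 + 1  →[2↦3]→  3^(3 + 1) + 3 + 1 = 85  −1 ⇒ G_1=84
G_1=84  [base 3] 3^(3 + 1) + 3  →[3↦4]→  4^(4 + 1) + 4 = 1028  −1 ⇒ G_2=1027
G_2=1027  [base 4] 4^(4 + 1) + 3  →[4↦5]→  5^(5 + 1) + 3 = 15628  −1 ⇒ G_3=15627
G_3=15627  [base 5] 5^(5 + 1) + 2  →[5↦6]→  6^(6 + 1) + 2 = 279938  −1 ⇒ G_4=279937
G_4=279937  [base 6] 6^(6 + 1) + 1  →[6↦7]→  7^(7 + 1) + 1 = 5764802  −1 ⇒ G_5=5764801

6^(6 + 1) + 1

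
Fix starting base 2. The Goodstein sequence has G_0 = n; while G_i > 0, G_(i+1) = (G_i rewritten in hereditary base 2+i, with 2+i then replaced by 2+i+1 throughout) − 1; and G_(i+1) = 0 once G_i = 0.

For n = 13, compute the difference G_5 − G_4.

5485287

G_0 = 13. HB_2(13) = 2^(2 + 1) + 2^2 + 1. Bump = 109. G_1 = 108.
G_1 = 108. HB_3(108) = 3^(3 + 1) + 3^3. Bump = 1280. G_2 = 1279.
G_2 = 1279. HB_4(1279) = 4^(4 + 1) + 3·4^3 + 3·4^2 + 3·4 + 3. Bump = 16093. G_3 = 16092.
G_3 = 16092. HB_5(16092) = 5^(5 + 1) + 3·5^3 + 3·5^2 + 3·5 + 2. Bump = 280712. G_4 = 280711.
G_4 = 280711. HB_6(280711) = 6^(6 + 1) + 3·6^3 + 3·6^2 + 3·6 + 1. Bump = 5765999. G_5 = 5765998.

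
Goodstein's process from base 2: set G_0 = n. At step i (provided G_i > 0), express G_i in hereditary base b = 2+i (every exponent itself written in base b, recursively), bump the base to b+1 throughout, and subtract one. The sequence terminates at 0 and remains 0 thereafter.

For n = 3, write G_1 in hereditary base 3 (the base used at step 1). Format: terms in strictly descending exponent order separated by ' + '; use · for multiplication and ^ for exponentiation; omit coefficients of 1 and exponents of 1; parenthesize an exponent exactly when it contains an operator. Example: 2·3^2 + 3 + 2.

3

G_0=3  [base 2] 2 + 1  →[2↦3]→  3 + 1 = 4  −1 ⇒ G_1=3
G_1=3  [base 3] 3  →[3↦4]→  4 = 4  −1 ⇒ G_2=3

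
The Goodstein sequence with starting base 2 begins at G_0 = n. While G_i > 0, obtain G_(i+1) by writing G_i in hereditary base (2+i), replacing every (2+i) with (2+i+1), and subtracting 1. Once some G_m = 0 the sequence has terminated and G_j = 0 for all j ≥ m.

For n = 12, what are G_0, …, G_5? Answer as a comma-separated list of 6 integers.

12, 107, 1065, 15685, 280019, 5764910

i=0: 12 = 2^(2 + 1) + 2^2 (b=2); 2→3: 3^(3 + 1) + 3^3 = 108; 108−1 = 107
i=1: 107 = 3^(3 + 1) + 2·3^2 + 2·3 + 2 (b=3); 3→4: 4^(4 + 1) + 2·4^2 + 2·4 + 2 = 1066; 1066−1 = 1065
i=2: 1065 = 4^(4 + 1) + 2·4^2 + 2·4 + 1 (b=4); 4→5: 5^(5 + 1) + 2·5^2 + 2·5 + 1 = 15686; 15686−1 = 15685
i=3: 15685 = 5^(5 + 1) + 2·5^2 + 2·5 (b=5); 5→6: 6^(6 + 1) + 2·6^2 + 2·6 = 280020; 280020−1 = 280019
i=4: 280019 = 6^(6 + 1) + 2·6^2 + 6 + 5 (b=6); 6→7: 7^(7 + 1) + 2·7^2 + 7 + 5 = 5764911; 5764911−1 = 5764910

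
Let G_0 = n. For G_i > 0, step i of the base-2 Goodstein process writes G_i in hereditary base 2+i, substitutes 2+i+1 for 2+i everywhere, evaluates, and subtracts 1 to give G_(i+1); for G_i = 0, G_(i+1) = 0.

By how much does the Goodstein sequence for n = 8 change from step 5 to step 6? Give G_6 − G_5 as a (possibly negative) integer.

G_0 = 8. HB_2(8) = 2^(2 + 1). Bump = 81. G_1 = 80.
G_1 = 80. HB_3(80) = 2·3^3 + 2·3^2 + 2·3 + 2. Bump = 554. G_2 = 553.
G_2 = 553. HB_4(553) = 2·4^4 + 2·4^2 + 2·4 + 1. Bump = 6311. G_3 = 6310.
G_3 = 6310. HB_5(6310) = 2·5^5 + 2·5^2 + 2·5. Bump = 93396. G_4 = 93395.
G_4 = 93395. HB_6(93395) = 2·6^6 + 2·6^2 + 6 + 5. Bump = 1647196. G_5 = 1647195.
G_5 = 1647195. HB_7(1647195) = 2·7^7 + 2·7^2 + 7 + 4. Bump = 33554572. G_6 = 33554571.

31907376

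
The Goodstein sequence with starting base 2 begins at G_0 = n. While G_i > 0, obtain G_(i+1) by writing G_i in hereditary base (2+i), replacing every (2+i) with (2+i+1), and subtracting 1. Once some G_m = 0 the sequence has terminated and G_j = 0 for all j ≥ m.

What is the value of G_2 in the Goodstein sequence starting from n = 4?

41

i=0: 4 = 2^2 (b=2); 2→3: 3^3 = 27; 27−1 = 26
i=1: 26 = 2·3^2 + 2·3 + 2 (b=3); 3→4: 2·4^2 + 2·4 + 2 = 42; 42−1 = 41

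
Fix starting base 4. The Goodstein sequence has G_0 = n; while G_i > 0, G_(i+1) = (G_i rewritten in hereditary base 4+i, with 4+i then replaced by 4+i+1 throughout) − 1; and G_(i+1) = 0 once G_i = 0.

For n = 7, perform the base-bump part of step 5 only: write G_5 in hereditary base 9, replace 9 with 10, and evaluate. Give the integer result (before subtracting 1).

7 —HB4→ 4 + 3 —bump→ 5 + 3 = 8 —(−1)→ 7
7 —HB5→ 5 + 2 —bump→ 6 + 2 = 8 —(−1)→ 7
7 —HB6→ 6 + 1 —bump→ 7 + 1 = 8 —(−1)→ 7
7 —HB7→ 7 —bump→ 8 = 8 —(−1)→ 7
7 —HB8→ 7 —bump→ 7 = 7 —(−1)→ 6
6 —HB9→ 6 —bump→ 6 = 6 —(−1)→ 5

6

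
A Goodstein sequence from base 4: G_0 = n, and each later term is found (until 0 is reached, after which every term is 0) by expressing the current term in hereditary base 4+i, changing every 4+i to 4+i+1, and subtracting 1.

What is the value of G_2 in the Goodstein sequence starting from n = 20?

step 0: 20 = 4^2 + 4; sub 5 for 4: 5^2 + 5; = 30; G_1 = 30−1 = 29
step 1: 29 = 5^2 + 4; sub 6 for 5: 6^2 + 4; = 40; G_2 = 40−1 = 39

39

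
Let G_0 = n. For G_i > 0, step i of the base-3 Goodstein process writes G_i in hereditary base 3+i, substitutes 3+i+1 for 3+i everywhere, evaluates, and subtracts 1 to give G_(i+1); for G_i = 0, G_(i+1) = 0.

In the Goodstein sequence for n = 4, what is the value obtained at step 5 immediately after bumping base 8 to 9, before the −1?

(0) 4|_3 = 3 + 1 ↦ 4 + 1|_4 = 5 ⇒ 4
(1) 4|_4 = 4 ↦ 5|_5 = 5 ⇒ 4
(2) 4|_5 = 4 ↦ 4|_6 = 4 ⇒ 3
(3) 3|_6 = 3 ↦ 3|_7 = 3 ⇒ 2
(4) 2|_7 = 2 ↦ 2|_8 = 2 ⇒ 1
(5) 1|_8 = 1 ↦ 1|_9 = 1 ⇒ 0

1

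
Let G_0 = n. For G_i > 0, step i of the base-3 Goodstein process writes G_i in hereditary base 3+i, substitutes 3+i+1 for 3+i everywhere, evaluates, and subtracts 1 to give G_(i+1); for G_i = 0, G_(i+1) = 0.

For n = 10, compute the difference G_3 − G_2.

G_0=10  [base 3] 3^2 + 1  →[3↦4]→  4^2 + 1 = 17  −1 ⇒ G_1=16
G_1=16  [base 4] 4^2  →[4↦5]→  5^2 = 25  −1 ⇒ G_2=24
G_2=24  [base 5] 4·5 + 4  →[5↦6]→  4·6 + 4 = 28  −1 ⇒ G_3=27

3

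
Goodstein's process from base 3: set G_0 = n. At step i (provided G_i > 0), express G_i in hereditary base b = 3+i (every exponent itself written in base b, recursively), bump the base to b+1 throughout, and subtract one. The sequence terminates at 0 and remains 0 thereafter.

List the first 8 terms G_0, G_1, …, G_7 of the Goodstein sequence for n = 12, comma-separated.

12, 19, 27, 37, 49, 63, 69, 75

G_0 = 12. HB_3(12) = 3^2 + 3. Bump = 20. G_1 = 19.
G_1 = 19. HB_4(19) = 4^2 + 3. Bump = 28. G_2 = 27.
G_2 = 27. HB_5(27) = 5^2 + 2. Bump = 38. G_3 = 37.
G_3 = 37. HB_6(37) = 6^2 + 1. Bump = 50. G_4 = 49.
G_4 = 49. HB_7(49) = 7^2. Bump = 64. G_5 = 63.
G_5 = 63. HB_8(63) = 7·8 + 7. Bump = 70. G_6 = 69.
G_6 = 69. HB_9(69) = 7·9 + 6. Bump = 76. G_7 = 75.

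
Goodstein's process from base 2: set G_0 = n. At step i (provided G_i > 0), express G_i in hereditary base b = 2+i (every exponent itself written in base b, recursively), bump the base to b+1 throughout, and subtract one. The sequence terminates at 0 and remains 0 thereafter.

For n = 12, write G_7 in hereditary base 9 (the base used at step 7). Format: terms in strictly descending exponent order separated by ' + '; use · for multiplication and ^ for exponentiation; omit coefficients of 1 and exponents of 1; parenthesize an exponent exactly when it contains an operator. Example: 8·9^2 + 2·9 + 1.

9^(9 + 1) + 2·9^2 + 9 + 2

(0) 12|_2 = 2^(2 + 1) + 2^2 ↦ 3^(3 + 1) + 3^3|_3 = 108 ⇒ 107
(1) 107|_3 = 3^(3 + 1) + 2·3^2 + 2·3 + 2 ↦ 4^(4 + 1) + 2·4^2 + 2·4 + 2|_4 = 1066 ⇒ 1065
(2) 1065|_4 = 4^(4 + 1) + 2·4^2 + 2·4 + 1 ↦ 5^(5 + 1) + 2·5^2 + 2·5 + 1|_5 = 15686 ⇒ 15685
(3) 15685|_5 = 5^(5 + 1) + 2·5^2 + 2·5 ↦ 6^(6 + 1) + 2·6^2 + 2·6|_6 = 280020 ⇒ 280019
(4) 280019|_6 = 6^(6 + 1) + 2·6^2 + 6 + 5 ↦ 7^(7 + 1) + 2·7^2 + 7 + 5|_7 = 5764911 ⇒ 5764910
(5) 5764910|_7 = 7^(7 + 1) + 2·7^2 + 7 + 4 ↦ 8^(8 + 1) + 2·8^2 + 8 + 4|_8 = 134217868 ⇒ 134217867
(6) 134217867|_8 = 8^(8 + 1) + 2·8^2 + 8 + 3 ↦ 9^(9 + 1) + 2·9^2 + 9 + 3|_9 = 3486784575 ⇒ 3486784574
(7) 3486784574|_9 = 9^(9 + 1) + 2·9^2 + 9 + 2 ↦ 10^(10 + 1) + 2·10^2 + 10 + 2|_10 = 100000000212 ⇒ 100000000211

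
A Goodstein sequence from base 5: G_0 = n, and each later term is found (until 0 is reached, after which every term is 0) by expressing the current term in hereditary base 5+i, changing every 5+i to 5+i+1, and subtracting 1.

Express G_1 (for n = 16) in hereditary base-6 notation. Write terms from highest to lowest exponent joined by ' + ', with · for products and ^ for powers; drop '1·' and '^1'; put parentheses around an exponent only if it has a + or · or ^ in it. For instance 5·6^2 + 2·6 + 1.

3·6

base 5: 16 = 3·5 + 1; at 6: 3·6 + 1 = 19; next = 18
base 6: 18 = 3·6; at 7: 3·7 = 21; next = 20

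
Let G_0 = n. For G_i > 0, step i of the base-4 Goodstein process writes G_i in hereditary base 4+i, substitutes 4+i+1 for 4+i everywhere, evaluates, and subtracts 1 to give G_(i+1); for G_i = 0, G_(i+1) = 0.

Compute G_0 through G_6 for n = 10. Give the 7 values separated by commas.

i=0: 10 = 2·4 + 2 (b=4); 4→5: 2·5 + 2 = 12; 12−1 = 11
i=1: 11 = 2·5 + 1 (b=5); 5→6: 2·6 + 1 = 13; 13−1 = 12
i=2: 12 = 2·6 (b=6); 6→7: 2·7 = 14; 14−1 = 13
i=3: 13 = 7 + 6 (b=7); 7→8: 8 + 6 = 14; 14−1 = 13
i=4: 13 = 8 + 5 (b=8); 8→9: 9 + 5 = 14; 14−1 = 13
i=5: 13 = 9 + 4 (b=9); 9→10: 10 + 4 = 14; 14−1 = 13

10, 11, 12, 13, 13, 13, 13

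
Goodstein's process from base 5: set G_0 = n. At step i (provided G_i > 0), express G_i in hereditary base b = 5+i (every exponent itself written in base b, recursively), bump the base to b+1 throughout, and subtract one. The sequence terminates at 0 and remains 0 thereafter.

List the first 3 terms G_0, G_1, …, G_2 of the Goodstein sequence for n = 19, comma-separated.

19 —HB5→ 3·5 + 4 —bump→ 3·6 + 4 = 22 —(−1)→ 21
21 —HB6→ 3·6 + 3 —bump→ 3·7 + 3 = 24 —(−1)→ 23

19, 21, 23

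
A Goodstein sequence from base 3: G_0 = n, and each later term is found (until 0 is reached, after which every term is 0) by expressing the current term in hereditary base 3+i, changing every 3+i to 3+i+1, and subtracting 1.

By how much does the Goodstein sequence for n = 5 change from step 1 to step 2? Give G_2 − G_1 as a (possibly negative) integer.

5 —HB3→ 3 + 2 —bump→ 4 + 2 = 6 —(−1)→ 5
5 —HB4→ 4 + 1 —bump→ 5 + 1 = 6 —(−1)→ 5

0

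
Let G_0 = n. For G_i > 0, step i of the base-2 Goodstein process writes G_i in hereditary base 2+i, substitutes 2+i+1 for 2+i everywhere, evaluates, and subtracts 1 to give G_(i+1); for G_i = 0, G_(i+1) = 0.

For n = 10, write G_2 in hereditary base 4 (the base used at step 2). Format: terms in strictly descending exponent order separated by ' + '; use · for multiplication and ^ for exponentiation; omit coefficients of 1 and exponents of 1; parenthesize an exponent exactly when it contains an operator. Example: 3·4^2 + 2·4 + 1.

base 2: 10 = 2^(2 + 1) + 2; at 3: 3^(3 + 1) + 3 = 84; next = 83
base 3: 83 = 3^(3 + 1) + 2; at 4: 4^(4 + 1) + 2 = 1026; next = 1025
base 4: 1025 = 4^(4 + 1) + 1; at 5: 5^(5 + 1) + 1 = 15626; next = 15625

4^(4 + 1) + 1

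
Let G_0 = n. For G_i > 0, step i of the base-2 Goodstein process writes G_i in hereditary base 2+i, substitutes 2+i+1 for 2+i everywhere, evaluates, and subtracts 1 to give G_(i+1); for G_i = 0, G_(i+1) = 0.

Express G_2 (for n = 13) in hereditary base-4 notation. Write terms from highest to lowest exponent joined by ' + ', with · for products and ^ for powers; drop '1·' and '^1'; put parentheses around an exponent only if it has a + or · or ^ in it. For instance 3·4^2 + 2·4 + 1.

4^(4 + 1) + 3·4^3 + 3·4^2 + 3·4 + 3

G_0=13  [base 2] 2^(2 + 1) + 2^2 + 1  →[2↦3]→  3^(3 + 1) + 3^3 + 1 = 109  −1 ⇒ G_1=108
G_1=108  [base 3] 3^(3 + 1) + 3^3  →[3↦4]→  4^(4 + 1) + 4^4 = 1280  −1 ⇒ G_2=1279
G_2=1279  [base 4] 4^(4 + 1) + 3·4^3 + 3·4^2 + 3·4 + 3  →[4↦5]→  5^(5 + 1) + 3·5^3 + 3·5^2 + 3·5 + 3 = 16093  −1 ⇒ G_3=16092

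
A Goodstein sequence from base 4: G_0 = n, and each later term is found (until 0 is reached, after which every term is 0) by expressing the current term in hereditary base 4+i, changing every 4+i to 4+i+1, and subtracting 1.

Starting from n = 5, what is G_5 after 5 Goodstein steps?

base 4: 5 = 4 + 1; at 5: 5 + 1 = 6; next = 5
base 5: 5 = 5; at 6: 6 = 6; next = 5
base 6: 5 = 5; at 7: 5 = 5; next = 4
base 7: 4 = 4; at 8: 4 = 4; next = 3
base 8: 3 = 3; at 9: 3 = 3; next = 2
base 9: 2 = 2; at 10: 2 = 2; next = 1

2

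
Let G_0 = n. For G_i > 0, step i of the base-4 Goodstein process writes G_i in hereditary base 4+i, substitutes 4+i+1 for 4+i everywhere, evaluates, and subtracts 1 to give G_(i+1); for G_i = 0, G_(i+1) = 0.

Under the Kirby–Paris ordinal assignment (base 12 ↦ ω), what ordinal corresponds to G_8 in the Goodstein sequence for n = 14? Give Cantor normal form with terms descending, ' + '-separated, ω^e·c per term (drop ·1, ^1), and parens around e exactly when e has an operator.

i=0: 14 = 3·4 + 2 (b=4); 4→5: 3·5 + 2 = 17; 17−1 = 16
i=1: 16 = 3·5 + 1 (b=5); 5→6: 3·6 + 1 = 19; 19−1 = 18
i=2: 18 = 3·6 (b=6); 6→7: 3·7 = 21; 21−1 = 20
i=3: 20 = 2·7 + 6 (b=7); 7→8: 2·8 + 6 = 22; 22−1 = 21
i=4: 21 = 2·8 + 5 (b=8); 8→9: 2·9 + 5 = 23; 23−1 = 22
i=5: 22 = 2·9 + 4 (b=9); 9→10: 2·10 + 4 = 24; 24−1 = 23
i=6: 23 = 2·10 + 3 (b=10); 10→11: 2·11 + 3 = 25; 25−1 = 24
i=7: 24 = 2·11 + 2 (b=11); 11→12: 2·12 + 2 = 26; 26−1 = 25
i=8: 25 = 2·12 + 1 (b=12); 12→13: 2·13 + 1 = 27; 27−1 = 26

ω·2 + 1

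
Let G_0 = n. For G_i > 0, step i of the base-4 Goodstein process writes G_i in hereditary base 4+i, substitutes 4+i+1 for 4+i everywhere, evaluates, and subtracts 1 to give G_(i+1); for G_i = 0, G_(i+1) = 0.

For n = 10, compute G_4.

13

step 0: 10 = 2·4 + 2; sub 5 for 4: 2·5 + 2; = 12; G_1 = 12−1 = 11
step 1: 11 = 2·5 + 1; sub 6 for 5: 2·6 + 1; = 13; G_2 = 13−1 = 12
step 2: 12 = 2·6; sub 7 for 6: 2·7; = 14; G_3 = 14−1 = 13
step 3: 13 = 7 + 6; sub 8 for 7: 8 + 6; = 14; G_4 = 14−1 = 13
step 4: 13 = 8 + 5; sub 9 for 8: 9 + 5; = 14; G_5 = 14−1 = 13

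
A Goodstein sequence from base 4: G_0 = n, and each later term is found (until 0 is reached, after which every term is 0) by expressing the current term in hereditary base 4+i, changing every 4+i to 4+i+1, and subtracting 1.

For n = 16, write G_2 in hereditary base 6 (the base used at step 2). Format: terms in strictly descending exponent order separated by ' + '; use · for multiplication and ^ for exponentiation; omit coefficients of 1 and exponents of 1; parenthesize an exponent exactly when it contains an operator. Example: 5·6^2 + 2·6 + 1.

4·6 + 3

G_0=16  [base 4] 4^2  →[4↦5]→  5^2 = 25  −1 ⇒ G_1=24
G_1=24  [base 5] 4·5 + 4  →[5↦6]→  4·6 + 4 = 28  −1 ⇒ G_2=27
G_2=27  [base 6] 4·6 + 3  →[6↦7]→  4·7 + 3 = 31  −1 ⇒ G_3=30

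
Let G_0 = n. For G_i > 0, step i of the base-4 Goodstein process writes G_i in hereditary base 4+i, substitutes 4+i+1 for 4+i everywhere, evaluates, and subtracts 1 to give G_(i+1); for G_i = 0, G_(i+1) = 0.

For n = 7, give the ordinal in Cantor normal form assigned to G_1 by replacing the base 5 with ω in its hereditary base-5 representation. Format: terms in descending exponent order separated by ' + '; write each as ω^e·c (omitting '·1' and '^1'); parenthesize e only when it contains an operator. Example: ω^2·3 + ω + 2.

ω + 2

base 4: 7 = 4 + 3; at 5: 5 + 3 = 8; next = 7
base 5: 7 = 5 + 2; at 6: 6 + 2 = 8; next = 7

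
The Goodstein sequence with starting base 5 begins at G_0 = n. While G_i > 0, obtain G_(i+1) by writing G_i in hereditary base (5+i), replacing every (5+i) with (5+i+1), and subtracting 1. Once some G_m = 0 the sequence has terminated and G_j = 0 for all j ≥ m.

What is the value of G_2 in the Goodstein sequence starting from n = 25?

39

(0) 25|_5 = 5^2 ↦ 6^2|_6 = 36 ⇒ 35
(1) 35|_6 = 5·6 + 5 ↦ 5·7 + 5|_7 = 40 ⇒ 39
(2) 39|_7 = 5·7 + 4 ↦ 5·8 + 4|_8 = 44 ⇒ 43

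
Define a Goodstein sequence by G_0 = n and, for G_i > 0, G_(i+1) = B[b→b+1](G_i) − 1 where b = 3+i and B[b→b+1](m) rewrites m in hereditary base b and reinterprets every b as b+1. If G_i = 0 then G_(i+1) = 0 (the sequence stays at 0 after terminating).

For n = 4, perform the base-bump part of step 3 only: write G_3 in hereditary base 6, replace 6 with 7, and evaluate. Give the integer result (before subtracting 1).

G_0 = 4. HB_3(4) = 3 + 1. Bump = 5. G_1 = 4.
G_1 = 4. HB_4(4) = 4. Bump = 5. G_2 = 4.
G_2 = 4. HB_5(4) = 4. Bump = 4. G_3 = 3.
G_3 = 3. HB_6(3) = 3. Bump = 3. G_4 = 2.

3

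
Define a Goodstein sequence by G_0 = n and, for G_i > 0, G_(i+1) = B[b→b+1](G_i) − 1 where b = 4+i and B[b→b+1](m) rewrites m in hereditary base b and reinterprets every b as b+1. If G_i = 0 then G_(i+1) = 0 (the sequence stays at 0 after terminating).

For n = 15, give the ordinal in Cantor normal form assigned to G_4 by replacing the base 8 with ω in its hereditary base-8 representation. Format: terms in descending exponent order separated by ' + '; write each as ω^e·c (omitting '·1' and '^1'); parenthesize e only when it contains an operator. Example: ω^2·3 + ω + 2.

ω·2 + 7

i=0: 15 = 3·4 + 3 (b=4); 4→5: 3·5 + 3 = 18; 18−1 = 17
i=1: 17 = 3·5 + 2 (b=5); 5→6: 3·6 + 2 = 20; 20−1 = 19
i=2: 19 = 3·6 + 1 (b=6); 6→7: 3·7 + 1 = 22; 22−1 = 21
i=3: 21 = 3·7 (b=7); 7→8: 3·8 = 24; 24−1 = 23
i=4: 23 = 2·8 + 7 (b=8); 8→9: 2·9 + 7 = 25; 25−1 = 24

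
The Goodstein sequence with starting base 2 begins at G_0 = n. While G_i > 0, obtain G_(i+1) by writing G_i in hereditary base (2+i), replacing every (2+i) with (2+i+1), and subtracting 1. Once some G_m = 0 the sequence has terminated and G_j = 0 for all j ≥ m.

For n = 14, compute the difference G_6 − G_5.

(0) 14|_2 = 2^(2 + 1) + 2^2 + 2 ↦ 3^(3 + 1) + 3^3 + 3|_3 = 111 ⇒ 110
(1) 110|_3 = 3^(3 + 1) + 3^3 + 2 ↦ 4^(4 + 1) + 4^4 + 2|_4 = 1282 ⇒ 1281
(2) 1281|_4 = 4^(4 + 1) + 4^4 + 1 ↦ 5^(5 + 1) + 5^5 + 1|_5 = 18751 ⇒ 18750
(3) 18750|_5 = 5^(5 + 1) + 5^5 ↦ 6^(6 + 1) + 6^6|_6 = 326592 ⇒ 326591
(4) 326591|_6 = 6^(6 + 1) + 5·6^5 + 5·6^4 + 5·6^3 + 5·6^2 + 5·6 + 5 ↦ 7^(7 + 1) + 5·7^5 + 5·7^4 + 5·7^3 + 5·7^2 + 5·7 + 5|_7 = 5862841 ⇒ 5862840
(5) 5862840|_7 = 7^(7 + 1) + 5·7^5 + 5·7^4 + 5·7^3 + 5·7^2 + 5·7 + 4 ↦ 8^(8 + 1) + 5·8^5 + 5·8^4 + 5·8^3 + 5·8^2 + 5·8 + 4|_8 = 134404972 ⇒ 134404971

128542131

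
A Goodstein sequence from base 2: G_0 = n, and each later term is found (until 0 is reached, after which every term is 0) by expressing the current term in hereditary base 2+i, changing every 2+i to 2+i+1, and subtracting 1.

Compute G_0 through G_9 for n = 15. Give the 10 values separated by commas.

15, 111, 1283, 18752, 326593, 6588344, 150994943, 3524450280, 100077777775, 3138578427934

G_0 = 15. HB_2(15) = 2^(2 + 1) + 2^2 + 2 + 1. Bump = 112. G_1 = 111.
G_1 = 111. HB_3(111) = 3^(3 + 1) + 3^3 + 3. Bump = 1284. G_2 = 1283.
G_2 = 1283. HB_4(1283) = 4^(4 + 1) + 4^4 + 3. Bump = 18753. G_3 = 18752.
G_3 = 18752. HB_5(18752) = 5^(5 + 1) + 5^5 + 2. Bump = 326594. G_4 = 326593.
G_4 = 326593. HB_6(326593) = 6^(6 + 1) + 6^6 + 1. Bump = 6588345. G_5 = 6588344.
G_5 = 6588344. HB_7(6588344) = 7^(7 + 1) + 7^7. Bump = 150994944. G_6 = 150994943.
G_6 = 150994943. HB_8(150994943) = 8^(8 + 1) + 7·8^7 + 7·8^6 + 7·8^5 + 7·8^4 + 7·8^3 + 7·8^2 + 7·8 + 7. Bump = 3524450281. G_7 = 3524450280.
G_7 = 3524450280. HB_9(3524450280) = 9^(9 + 1) + 7·9^7 + 7·9^6 + 7·9^5 + 7·9^4 + 7·9^3 + 7·9^2 + 7·9 + 6. Bump = 100077777776. G_8 = 100077777775.
G_8 = 100077777775. HB_10(100077777775) = 10^(10 + 1) + 7·10^7 + 7·10^6 + 7·10^5 + 7·10^4 + 7·10^3 + 7·10^2 + 7·10 + 5. Bump = 3138578427935. G_9 = 3138578427934.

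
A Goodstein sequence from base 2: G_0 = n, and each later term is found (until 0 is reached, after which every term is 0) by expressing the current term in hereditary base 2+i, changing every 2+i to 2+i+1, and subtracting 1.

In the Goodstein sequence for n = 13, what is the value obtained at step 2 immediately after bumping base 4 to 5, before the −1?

G_0 = 13. HB_2(13) = 2^(2 + 1) + 2^2 + 1. Bump = 109. G_1 = 108.
G_1 = 108. HB_3(108) = 3^(3 + 1) + 3^3. Bump = 1280. G_2 = 1279.

16093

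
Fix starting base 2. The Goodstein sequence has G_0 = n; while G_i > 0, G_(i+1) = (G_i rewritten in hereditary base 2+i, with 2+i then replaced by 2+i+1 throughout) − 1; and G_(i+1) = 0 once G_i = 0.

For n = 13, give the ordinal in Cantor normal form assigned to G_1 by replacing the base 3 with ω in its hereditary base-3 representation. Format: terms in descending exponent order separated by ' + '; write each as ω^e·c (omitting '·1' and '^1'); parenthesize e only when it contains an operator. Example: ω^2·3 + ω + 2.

base 2: 13 = 2^(2 + 1) + 2^2 + 1; at 3: 3^(3 + 1) + 3^3 + 1 = 109; next = 108
base 3: 108 = 3^(3 + 1) + 3^3; at 4: 4^(4 + 1) + 4^4 = 1280; next = 1279

ω^(ω + 1) + ω^ω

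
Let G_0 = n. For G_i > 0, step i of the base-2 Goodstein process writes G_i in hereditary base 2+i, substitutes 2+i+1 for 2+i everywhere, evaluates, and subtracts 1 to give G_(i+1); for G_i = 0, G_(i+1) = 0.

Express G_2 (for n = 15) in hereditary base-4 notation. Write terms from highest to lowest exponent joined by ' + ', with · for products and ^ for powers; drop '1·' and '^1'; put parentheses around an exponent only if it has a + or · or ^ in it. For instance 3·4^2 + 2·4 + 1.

[0] 15 ≡ 2^(2 + 1) + 2^2 + 2 + 1 (base 2). Lift 3: 112. −1: 111.
[1] 111 ≡ 3^(3 + 1) + 3^3 + 3 (base 3). Lift 4: 1284. −1: 1283.

4^(4 + 1) + 4^4 + 3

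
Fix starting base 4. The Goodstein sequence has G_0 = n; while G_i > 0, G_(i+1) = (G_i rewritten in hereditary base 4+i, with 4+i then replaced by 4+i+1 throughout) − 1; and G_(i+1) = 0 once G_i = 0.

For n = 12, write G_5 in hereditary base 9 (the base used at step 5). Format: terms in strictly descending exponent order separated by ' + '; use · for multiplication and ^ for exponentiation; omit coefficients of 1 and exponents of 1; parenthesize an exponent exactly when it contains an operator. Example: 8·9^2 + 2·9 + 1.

i=0: 12 = 3·4 (b=4); 4→5: 3·5 = 15; 15−1 = 14
i=1: 14 = 2·5 + 4 (b=5); 5→6: 2·6 + 4 = 16; 16−1 = 15
i=2: 15 = 2·6 + 3 (b=6); 6→7: 2·7 + 3 = 17; 17−1 = 16
i=3: 16 = 2·7 + 2 (b=7); 7→8: 2·8 + 2 = 18; 18−1 = 17
i=4: 17 = 2·8 + 1 (b=8); 8→9: 2·9 + 1 = 19; 19−1 = 18
i=5: 18 = 2·9 (b=9); 9→10: 2·10 = 20; 20−1 = 19

2·9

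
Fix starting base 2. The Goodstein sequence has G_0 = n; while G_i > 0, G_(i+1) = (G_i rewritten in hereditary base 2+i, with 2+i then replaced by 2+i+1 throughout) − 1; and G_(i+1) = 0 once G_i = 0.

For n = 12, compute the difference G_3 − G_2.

G_0=12  [base 2] 2^(2 + 1) + 2^2  →[2↦3]→  3^(3 + 1) + 3^3 = 108  −1 ⇒ G_1=107
G_1=107  [base 3] 3^(3 + 1) + 2·3^2 + 2·3 + 2  →[3↦4]→  4^(4 + 1) + 2·4^2 + 2·4 + 2 = 1066  −1 ⇒ G_2=1065
G_2=1065  [base 4] 4^(4 + 1) + 2·4^2 + 2·4 + 1  →[4↦5]→  5^(5 + 1) + 2·5^2 + 2·5 + 1 = 15686  −1 ⇒ G_3=15685

14620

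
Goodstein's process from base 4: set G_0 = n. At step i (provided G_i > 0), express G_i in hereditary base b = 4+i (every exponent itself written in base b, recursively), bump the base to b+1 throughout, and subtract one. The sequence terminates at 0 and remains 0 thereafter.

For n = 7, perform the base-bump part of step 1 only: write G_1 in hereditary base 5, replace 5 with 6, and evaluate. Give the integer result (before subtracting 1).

G_0 = 7. HB_4(7) = 4 + 3. Bump = 8. G_1 = 7.
G_1 = 7. HB_5(7) = 5 + 2. Bump = 8. G_2 = 7.

8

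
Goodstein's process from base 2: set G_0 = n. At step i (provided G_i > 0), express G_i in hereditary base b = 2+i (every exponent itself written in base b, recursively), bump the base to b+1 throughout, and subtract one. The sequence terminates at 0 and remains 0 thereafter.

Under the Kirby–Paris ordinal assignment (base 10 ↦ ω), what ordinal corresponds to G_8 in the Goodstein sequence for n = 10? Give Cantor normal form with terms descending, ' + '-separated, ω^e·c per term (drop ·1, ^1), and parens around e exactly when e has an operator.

i=0: 10 = 2^(2 + 1) + 2 (b=2); 2→3: 3^(3 + 1) + 3 = 84; 84−1 = 83
i=1: 83 = 3^(3 + 1) + 2 (b=3); 3→4: 4^(4 + 1) + 2 = 1026; 1026−1 = 1025
i=2: 1025 = 4^(4 + 1) + 1 (b=4); 4→5: 5^(5 + 1) + 1 = 15626; 15626−1 = 15625
i=3: 15625 = 5^(5 + 1) (b=5); 5→6: 6^(6 + 1) = 279936; 279936−1 = 279935
i=4: 279935 = 5·6^6 + 5·6^5 + 5·6^4 + 5·6^3 + 5·6^2 + 5·6 + 5 (b=6); 6→7: 5·7^7 + 5·7^5 + 5·7^4 + 5·7^3 + 5·7^2 + 5·7 + 5 = 4215755; 4215755−1 = 4215754
i=5: 4215754 = 5·7^7 + 5·7^5 + 5·7^4 + 5·7^3 + 5·7^2 + 5·7 + 4 (b=7); 7→8: 5·8^8 + 5·8^5 + 5·8^4 + 5·8^3 + 5·8^2 + 5·8 + 4 = 84073324; 84073324−1 = 84073323
i=6: 84073323 = 5·8^8 + 5·8^5 + 5·8^4 + 5·8^3 + 5·8^2 + 5·8 + 3 (b=8); 8→9: 5·9^9 + 5·9^5 + 5·9^4 + 5·9^3 + 5·9^2 + 5·9 + 3 = 1937434593; 1937434593−1 = 1937434592
i=7: 1937434592 = 5·9^9 + 5·9^5 + 5·9^4 + 5·9^3 + 5·9^2 + 5·9 + 2 (b=9); 9→10: 5·10^10 + 5·10^5 + 5·10^4 + 5·10^3 + 5·10^2 + 5·10 + 2 = 50000555552; 50000555552−1 = 50000555551
i=8: 50000555551 = 5·10^10 + 5·10^5 + 5·10^4 + 5·10^3 + 5·10^2 + 5·10 + 1 (b=10); 10→11: 5·11^11 + 5·11^5 + 5·11^4 + 5·11^3 + 5·11^2 + 5·11 + 1 = 1426559238831; 1426559238831−1 = 1426559238830

ω^ω·5 + ω^5·5 + ω^4·5 + ω^3·5 + ω^2·5 + ω·5 + 1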